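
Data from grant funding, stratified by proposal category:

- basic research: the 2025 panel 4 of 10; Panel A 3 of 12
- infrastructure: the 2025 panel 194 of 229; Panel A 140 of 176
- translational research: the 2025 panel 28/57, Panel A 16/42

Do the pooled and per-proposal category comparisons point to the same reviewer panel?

Basic research: the 2025 panel 4/10 = 40.0%, Panel A 3/12 = 25.0% → the 2025 panel
Infrastructure: the 2025 panel 194/229 = 84.7%, Panel A 140/176 = 79.5% → the 2025 panel
Translational research: the 2025 panel 28/57 = 49.1%, Panel A 16/42 = 38.1% → the 2025 panel
Overall: the 2025 panel 226/296 = 76.4%, Panel A 159/230 = 69.1% → the 2025 panel
The 2025 panel wins overall and in every proposal group — no reversal.

Yes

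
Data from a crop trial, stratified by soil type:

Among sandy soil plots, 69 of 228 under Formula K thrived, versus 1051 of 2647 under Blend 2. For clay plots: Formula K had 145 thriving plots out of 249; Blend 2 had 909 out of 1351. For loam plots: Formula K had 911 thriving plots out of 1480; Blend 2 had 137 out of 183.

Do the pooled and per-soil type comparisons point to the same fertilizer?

Sandy soil: Formula K 69/228 = 30.3%, Blend 2 1051/2647 = 39.7% → Blend 2
Clay: Formula K 145/249 = 58.2%, Blend 2 909/1351 = 67.3% → Blend 2
Loam: Formula K 911/1480 = 61.6%, Blend 2 137/183 = 74.9% → Blend 2
Overall: Formula K 1125/1957 = 57.5%, Blend 2 2097/4181 = 50.2% → Formula K
Blend 2 wins each soil group but Formula K wins overall — the comparison reverses. Blend 2's plots skew toward sandy soil, which has a lower base rate.

No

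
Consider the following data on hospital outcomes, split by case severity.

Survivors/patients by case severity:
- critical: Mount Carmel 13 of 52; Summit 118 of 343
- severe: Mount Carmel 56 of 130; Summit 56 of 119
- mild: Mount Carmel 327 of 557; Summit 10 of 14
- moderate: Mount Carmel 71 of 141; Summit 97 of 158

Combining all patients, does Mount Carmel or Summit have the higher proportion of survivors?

Mount Carmel

Critical: Mount Carmel 13/52 = 25.0%, Summit 118/343 = 34.4% → Summit
Severe: Mount Carmel 56/130 = 43.1%, Summit 56/119 = 47.1% → Summit
Mild: Mount Carmel 327/557 = 58.7%, Summit 10/14 = 71.4% → Summit
Moderate: Mount Carmel 71/141 = 50.4%, Summit 97/158 = 61.4% → Summit
Overall: Mount Carmel 467/880 = 53.1%, Summit 281/634 = 44.3% → Mount Carmel
(Summit wins every case group but Mount Carmel wins overall — Summit's patients skew toward the low-rate critical group.)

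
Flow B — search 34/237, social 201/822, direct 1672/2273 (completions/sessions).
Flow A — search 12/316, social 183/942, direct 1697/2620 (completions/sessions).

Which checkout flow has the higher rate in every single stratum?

Flow B

Search: Flow B 34/237 = 14.3%, Flow A 12/316 = 3.8% → Flow B
Social: Flow B 201/822 = 24.5%, Flow A 183/942 = 19.4% → Flow B
Direct: Flow B 1672/2273 = 73.6%, Flow A 1697/2620 = 64.8% → Flow B
Flow B has the higher rate in all 3 groups.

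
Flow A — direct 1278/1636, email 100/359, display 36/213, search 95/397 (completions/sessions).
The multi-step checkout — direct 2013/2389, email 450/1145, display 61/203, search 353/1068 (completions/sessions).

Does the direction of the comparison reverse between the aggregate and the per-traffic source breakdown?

Direct: Flow A 1278/1636 = 78.1%, the multi-step checkout 2013/2389 = 84.3% → the multi-step checkout
Email: Flow A 100/359 = 27.9%, the multi-step checkout 450/1145 = 39.3% → the multi-step checkout
Display: Flow A 36/213 = 16.9%, the multi-step checkout 61/203 = 30.0% → the multi-step checkout
Search: Flow A 95/397 = 23.9%, the multi-step checkout 353/1068 = 33.1% → the multi-step checkout
Overall: Flow A 1509/2605 = 57.9%, the multi-step checkout 2877/4805 = 59.9% → the multi-step checkout
The multi-step checkout wins overall and in every traffic group — no reversal.

No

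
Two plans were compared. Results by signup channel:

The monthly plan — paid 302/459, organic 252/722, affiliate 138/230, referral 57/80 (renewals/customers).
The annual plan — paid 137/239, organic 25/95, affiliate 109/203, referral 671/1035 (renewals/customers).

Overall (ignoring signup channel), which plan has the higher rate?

Paid: the monthly plan 302/459 = 65.8%, the annual plan 137/239 = 57.3% → the monthly plan
Organic: the monthly plan 252/722 = 34.9%, the annual plan 25/95 = 26.3% → the monthly plan
Affiliate: the monthly plan 138/230 = 60.0%, the annual plan 109/203 = 53.7% → the monthly plan
Referral: the monthly plan 57/80 = 71.2%, the annual plan 671/1035 = 64.8% → the monthly plan
Overall: the monthly plan 749/1491 = 50.2%, the annual plan 942/1572 = 59.9% → the annual plan
(The monthly plan wins every signup group but the annual plan wins overall — the monthly plan's customers skew toward the low-rate organic group.)

the annual plan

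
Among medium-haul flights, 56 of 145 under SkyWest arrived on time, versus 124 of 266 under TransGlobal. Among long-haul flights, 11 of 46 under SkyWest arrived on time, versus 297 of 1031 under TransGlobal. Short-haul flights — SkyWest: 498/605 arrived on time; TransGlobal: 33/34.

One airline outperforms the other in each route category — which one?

TransGlobal

Medium-haul: SkyWest 56/145 = 38.6%, TransGlobal 124/266 = 46.6% → TransGlobal
Long-haul: SkyWest 11/46 = 23.9%, TransGlobal 297/1031 = 28.8% → TransGlobal
Short-haul: SkyWest 498/605 = 82.3%, TransGlobal 33/34 = 97.1% → TransGlobal
TransGlobal has the higher rate in all 3 groups.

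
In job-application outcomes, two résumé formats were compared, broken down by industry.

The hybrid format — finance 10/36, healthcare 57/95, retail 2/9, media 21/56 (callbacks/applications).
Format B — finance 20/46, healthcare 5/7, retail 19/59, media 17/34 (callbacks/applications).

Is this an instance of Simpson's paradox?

Yes

Finance: the hybrid format 10/36 = 27.8%, Format B 20/46 = 43.5% → Format B
Healthcare: the hybrid format 57/95 = 60.0%, Format B 5/7 = 71.4% → Format B
Retail: the hybrid format 2/9 = 22.2%, Format B 19/59 = 32.2% → Format B
Media: the hybrid format 21/56 = 37.5%, Format B 17/34 = 50.0% → Format B
Overall: the hybrid format 90/196 = 45.9%, Format B 61/146 = 41.8% → the hybrid format
Format B wins each industry group but the hybrid format wins overall — the comparison reverses. Format B's applications skew toward retail, which has a lower base rate.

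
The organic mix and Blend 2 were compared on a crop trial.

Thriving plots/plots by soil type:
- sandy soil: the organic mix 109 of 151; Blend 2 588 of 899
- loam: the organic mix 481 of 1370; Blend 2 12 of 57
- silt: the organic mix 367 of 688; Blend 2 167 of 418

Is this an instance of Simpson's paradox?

Yes

Sandy soil: the organic mix 109/151 = 72.2%, Blend 2 588/899 = 65.4% → the organic mix
Loam: the organic mix 481/1370 = 35.1%, Blend 2 12/57 = 21.1% → the organic mix
Silt: the organic mix 367/688 = 53.3%, Blend 2 167/418 = 40.0% → the organic mix
Overall: the organic mix 957/2209 = 43.3%, Blend 2 767/1374 = 55.8% → Blend 2
The organic mix wins each soil group but Blend 2 wins overall — the comparison reverses. The organic mix's plots skew toward loam, which has a lower base rate.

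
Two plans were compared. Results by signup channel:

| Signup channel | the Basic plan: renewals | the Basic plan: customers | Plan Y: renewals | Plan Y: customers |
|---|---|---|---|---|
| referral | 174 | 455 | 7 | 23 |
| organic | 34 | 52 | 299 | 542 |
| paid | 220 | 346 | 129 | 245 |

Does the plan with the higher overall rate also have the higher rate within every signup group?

Referral: the Basic plan 174/455 = 38.2%, Plan Y 7/23 = 30.4% → the Basic plan
Organic: the Basic plan 34/52 = 65.4%, Plan Y 299/542 = 55.2% → the Basic plan
Paid: the Basic plan 220/346 = 63.6%, Plan Y 129/245 = 52.7% → the Basic plan
Overall: the Basic plan 428/853 = 50.2%, Plan Y 435/810 = 53.7% → Plan Y
The Basic plan wins each signup group but Plan Y wins overall — the comparison reverses. The Basic plan's customers skew toward referral, which has a lower base rate.

No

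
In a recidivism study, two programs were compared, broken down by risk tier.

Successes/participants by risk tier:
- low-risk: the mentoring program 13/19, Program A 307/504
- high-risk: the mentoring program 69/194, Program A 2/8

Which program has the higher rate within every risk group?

Low-risk: the mentoring program 13/19 = 68.4%, Program A 307/504 = 60.9% → the mentoring program
High-risk: the mentoring program 69/194 = 35.6%, Program A 2/8 = 25.0% → the mentoring program
The mentoring program has the higher rate in both groups.

the mentoring program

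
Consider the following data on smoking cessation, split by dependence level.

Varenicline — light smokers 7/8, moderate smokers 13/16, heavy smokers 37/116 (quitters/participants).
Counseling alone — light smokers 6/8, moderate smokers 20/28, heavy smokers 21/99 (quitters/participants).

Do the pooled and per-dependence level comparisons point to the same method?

Yes

Light smokers: varenicline 7/8 = 87.5%, counseling alone 6/8 = 75.0% → varenicline
Moderate smokers: varenicline 13/16 = 81.2%, counseling alone 20/28 = 71.4% → varenicline
Heavy smokers: varenicline 37/116 = 31.9%, counseling alone 21/99 = 21.2% → varenicline
Overall: varenicline 57/140 = 40.7%, counseling alone 47/135 = 34.8% → varenicline
Varenicline wins overall and in every dependence group — no reversal.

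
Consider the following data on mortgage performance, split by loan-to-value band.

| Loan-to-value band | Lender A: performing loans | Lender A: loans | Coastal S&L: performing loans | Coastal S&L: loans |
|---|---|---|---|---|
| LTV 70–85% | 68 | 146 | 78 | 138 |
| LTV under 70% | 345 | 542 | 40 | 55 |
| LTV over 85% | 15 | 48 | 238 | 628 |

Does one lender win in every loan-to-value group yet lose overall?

LTV 70–85%: Lender A 68/146 = 46.6%, Coastal S&L 78/138 = 56.5% → Coastal S&L
LTV under 70%: Lender A 345/542 = 63.7%, Coastal S&L 40/55 = 72.7% → Coastal S&L
LTV over 85%: Lender A 15/48 = 31.2%, Coastal S&L 238/628 = 37.9% → Coastal S&L
Overall: Lender A 428/736 = 58.2%, Coastal S&L 356/821 = 43.4% → Lender A
Coastal S&L wins each loan-to-value group but Lender A wins overall — the comparison reverses. Coastal S&L's loans skew toward LTV over 85%, which has a lower base rate.

Yes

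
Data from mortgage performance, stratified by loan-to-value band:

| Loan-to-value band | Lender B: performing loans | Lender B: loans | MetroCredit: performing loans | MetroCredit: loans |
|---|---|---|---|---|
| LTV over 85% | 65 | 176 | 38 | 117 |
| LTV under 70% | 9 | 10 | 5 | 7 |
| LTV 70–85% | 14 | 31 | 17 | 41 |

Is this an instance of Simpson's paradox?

LTV over 85%: Lender B 65/176 = 36.9%, MetroCredit 38/117 = 32.5% → Lender B
LTV under 70%: Lender B 9/10 = 90.0%, MetroCredit 5/7 = 71.4% → Lender B
LTV 70–85%: Lender B 14/31 = 45.2%, MetroCredit 17/41 = 41.5% → Lender B
Overall: Lender B 88/217 = 40.6%, MetroCredit 60/165 = 36.4% → Lender B
Lender B wins overall and in every loan-to-value group — no reversal.

No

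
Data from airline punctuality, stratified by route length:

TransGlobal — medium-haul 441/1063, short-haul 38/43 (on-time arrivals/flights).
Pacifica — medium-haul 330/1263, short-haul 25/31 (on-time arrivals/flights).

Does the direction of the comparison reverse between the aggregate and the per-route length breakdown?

Medium-haul: TransGlobal 441/1063 = 41.5%, Pacifica 330/1263 = 26.1% → TransGlobal
Short-haul: TransGlobal 38/43 = 88.4%, Pacifica 25/31 = 80.6% → TransGlobal
Overall: TransGlobal 479/1106 = 43.3%, Pacifica 355/1294 = 27.4% → TransGlobal
TransGlobal wins overall and in every route group — no reversal.

No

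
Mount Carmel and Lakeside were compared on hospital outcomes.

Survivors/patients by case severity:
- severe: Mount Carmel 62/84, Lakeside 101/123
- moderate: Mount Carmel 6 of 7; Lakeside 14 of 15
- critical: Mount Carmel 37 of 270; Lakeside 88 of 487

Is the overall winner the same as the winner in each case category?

Severe: Mount Carmel 62/84 = 73.8%, Lakeside 101/123 = 82.1% → Lakeside
Moderate: Mount Carmel 6/7 = 85.7%, Lakeside 14/15 = 93.3% → Lakeside
Critical: Mount Carmel 37/270 = 13.7%, Lakeside 88/487 = 18.1% → Lakeside
Overall: Mount Carmel 105/361 = 29.1%, Lakeside 203/625 = 32.5% → Lakeside
Lakeside wins overall and in every case group — no reversal.

Yes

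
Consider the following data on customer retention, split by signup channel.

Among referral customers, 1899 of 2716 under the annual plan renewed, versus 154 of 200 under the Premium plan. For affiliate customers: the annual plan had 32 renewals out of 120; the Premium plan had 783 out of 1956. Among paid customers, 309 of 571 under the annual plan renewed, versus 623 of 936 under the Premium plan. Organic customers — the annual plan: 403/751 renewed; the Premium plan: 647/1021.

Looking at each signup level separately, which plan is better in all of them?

Referral: the annual plan 1899/2716 = 69.9%, the Premium plan 154/200 = 77.0% → the Premium plan
Affiliate: the annual plan 32/120 = 26.7%, the Premium plan 783/1956 = 40.0% → the Premium plan
Paid: the annual plan 309/571 = 54.1%, the Premium plan 623/936 = 66.6% → the Premium plan
Organic: the annual plan 403/751 = 53.7%, the Premium plan 647/1021 = 63.4% → the Premium plan
The Premium plan has the higher rate in all 4 groups.

the Premium plan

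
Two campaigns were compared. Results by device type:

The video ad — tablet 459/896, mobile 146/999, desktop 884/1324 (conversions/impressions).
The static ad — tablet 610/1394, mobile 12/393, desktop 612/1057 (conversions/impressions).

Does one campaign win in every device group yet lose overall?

Tablet: the video ad 459/896 = 51.2%, the static ad 610/1394 = 43.8% → the video ad
Mobile: the video ad 146/999 = 14.6%, the static ad 12/393 = 3.1% → the video ad
Desktop: the video ad 884/1324 = 66.8%, the static ad 612/1057 = 57.9% → the video ad
Overall: the video ad 1489/3219 = 46.3%, the static ad 1234/2844 = 43.4% → the video ad
The video ad wins overall and in every device group — no reversal.

No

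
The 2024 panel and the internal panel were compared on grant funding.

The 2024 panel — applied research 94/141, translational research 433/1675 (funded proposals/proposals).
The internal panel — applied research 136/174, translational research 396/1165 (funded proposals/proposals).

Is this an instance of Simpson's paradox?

Applied research: the 2024 panel 94/141 = 66.7%, the internal panel 136/174 = 78.2% → the internal panel
Translational research: the 2024 panel 433/1675 = 25.9%, the internal panel 396/1165 = 34.0% → the internal panel
Overall: the 2024 panel 527/1816 = 29.0%, the internal panel 532/1339 = 39.7% → the internal panel
The internal panel wins overall and in every proposal group — no reversal.

No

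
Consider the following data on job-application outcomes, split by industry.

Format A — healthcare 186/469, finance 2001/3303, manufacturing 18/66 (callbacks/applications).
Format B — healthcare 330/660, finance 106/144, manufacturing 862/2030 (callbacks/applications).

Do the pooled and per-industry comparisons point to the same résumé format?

Healthcare: Format A 186/469 = 39.7%, Format B 330/660 = 50.0% → Format B
Finance: Format A 2001/3303 = 60.6%, Format B 106/144 = 73.6% → Format B
Manufacturing: Format A 18/66 = 27.3%, Format B 862/2030 = 42.5% → Format B
Overall: Format A 2205/3838 = 57.5%, Format B 1298/2834 = 45.8% → Format A
Format B wins each industry group but Format A wins overall — the comparison reverses. Format B's applications skew toward manufacturing, which has a lower base rate.

No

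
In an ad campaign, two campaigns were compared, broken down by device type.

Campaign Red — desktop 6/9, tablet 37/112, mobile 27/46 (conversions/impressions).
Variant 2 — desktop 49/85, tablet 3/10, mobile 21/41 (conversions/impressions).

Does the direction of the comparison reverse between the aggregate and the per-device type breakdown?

Desktop: Campaign Red 6/9 = 66.7%, Variant 2 49/85 = 57.6% → Campaign Red
Tablet: Campaign Red 37/112 = 33.0%, Variant 2 3/10 = 30.0% → Campaign Red
Mobile: Campaign Red 27/46 = 58.7%, Variant 2 21/41 = 51.2% → Campaign Red
Overall: Campaign Red 70/167 = 41.9%, Variant 2 73/136 = 53.7% → Variant 2
Campaign Red wins each device group but Variant 2 wins overall — the comparison reverses. Campaign Red's impressions skew toward tablet, which has a lower base rate.

Yes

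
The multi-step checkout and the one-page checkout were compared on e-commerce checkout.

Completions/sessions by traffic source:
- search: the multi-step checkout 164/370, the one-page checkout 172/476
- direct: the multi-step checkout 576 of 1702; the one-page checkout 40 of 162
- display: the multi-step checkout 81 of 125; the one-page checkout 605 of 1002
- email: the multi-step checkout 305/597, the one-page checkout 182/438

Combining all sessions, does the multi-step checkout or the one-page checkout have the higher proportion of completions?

Search: the multi-step checkout 164/370 = 44.3%, the one-page checkout 172/476 = 36.1% → the multi-step checkout
Direct: the multi-step checkout 576/1702 = 33.8%, the one-page checkout 40/162 = 24.7% → the multi-step checkout
Display: the multi-step checkout 81/125 = 64.8%, the one-page checkout 605/1002 = 60.4% → the multi-step checkout
Email: the multi-step checkout 305/597 = 51.1%, the one-page checkout 182/438 = 41.6% → the multi-step checkout
Overall: the multi-step checkout 1126/2794 = 40.3%, the one-page checkout 999/2078 = 48.1% → the one-page checkout
(The multi-step checkout wins every traffic group but the one-page checkout wins overall — the multi-step checkout's sessions skew toward the low-rate direct group.)

the one-page checkout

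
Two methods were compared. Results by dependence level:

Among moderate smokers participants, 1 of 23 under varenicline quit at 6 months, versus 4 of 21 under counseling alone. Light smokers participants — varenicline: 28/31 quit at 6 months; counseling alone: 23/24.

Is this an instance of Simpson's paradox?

No

Moderate smokers: varenicline 1/23 = 4.3%, counseling alone 4/21 = 19.0% → counseling alone
Light smokers: varenicline 28/31 = 90.3%, counseling alone 23/24 = 95.8% → counseling alone
Overall: varenicline 29/54 = 53.7%, counseling alone 27/45 = 60.0% → counseling alone
Counseling alone wins overall and in every dependence group — no reversal.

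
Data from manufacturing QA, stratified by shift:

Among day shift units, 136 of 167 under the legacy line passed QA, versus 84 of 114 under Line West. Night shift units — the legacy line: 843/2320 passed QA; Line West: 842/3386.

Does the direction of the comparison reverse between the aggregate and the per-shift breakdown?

Day shift: the legacy line 136/167 = 81.4%, Line West 84/114 = 73.7% → the legacy line
Night shift: the legacy line 843/2320 = 36.3%, Line West 842/3386 = 24.9% → the legacy line
Overall: the legacy line 979/2487 = 39.4%, Line West 926/3500 = 26.5% → the legacy line
The legacy line wins overall and in every shift group — no reversal.

No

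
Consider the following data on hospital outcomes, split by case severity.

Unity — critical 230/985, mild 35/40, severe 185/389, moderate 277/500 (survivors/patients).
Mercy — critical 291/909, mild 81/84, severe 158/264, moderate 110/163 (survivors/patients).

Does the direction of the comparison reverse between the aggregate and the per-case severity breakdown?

Critical: Unity 230/985 = 23.4%, Mercy 291/909 = 32.0% → Mercy
Mild: Unity 35/40 = 87.5%, Mercy 81/84 = 96.4% → Mercy
Severe: Unity 185/389 = 47.6%, Mercy 158/264 = 59.8% → Mercy
Moderate: Unity 277/500 = 55.4%, Mercy 110/163 = 67.5% → Mercy
Overall: Unity 727/1914 = 38.0%, Mercy 640/1420 = 45.1% → Mercy
Mercy wins overall and in every case group — no reversal.

No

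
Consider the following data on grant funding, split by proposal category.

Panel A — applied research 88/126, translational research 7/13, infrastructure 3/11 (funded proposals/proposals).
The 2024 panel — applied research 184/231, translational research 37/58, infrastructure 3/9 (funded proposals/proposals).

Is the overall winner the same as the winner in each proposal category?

Yes

Applied research: Panel A 88/126 = 69.8%, the 2024 panel 184/231 = 79.7% → the 2024 panel
Translational research: Panel A 7/13 = 53.8%, the 2024 panel 37/58 = 63.8% → the 2024 panel
Infrastructure: Panel A 3/11 = 27.3%, the 2024 panel 3/9 = 33.3% → the 2024 panel
Overall: Panel A 98/150 = 65.3%, the 2024 panel 224/298 = 75.2% → the 2024 panel
The 2024 panel wins overall and in every proposal group — no reversal.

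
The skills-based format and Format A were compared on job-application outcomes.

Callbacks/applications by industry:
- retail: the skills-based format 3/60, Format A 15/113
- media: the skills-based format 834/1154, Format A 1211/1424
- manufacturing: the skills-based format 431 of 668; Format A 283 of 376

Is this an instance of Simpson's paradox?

No

Retail: the skills-based format 3/60 = 5.0%, Format A 15/113 = 13.3% → Format A
Media: the skills-based format 834/1154 = 72.3%, Format A 1211/1424 = 85.0% → Format A
Manufacturing: the skills-based format 431/668 = 64.5%, Format A 283/376 = 75.3% → Format A
Overall: the skills-based format 1268/1882 = 67.4%, Format A 1509/1913 = 78.9% → Format A
Format A wins overall and in every industry group — no reversal.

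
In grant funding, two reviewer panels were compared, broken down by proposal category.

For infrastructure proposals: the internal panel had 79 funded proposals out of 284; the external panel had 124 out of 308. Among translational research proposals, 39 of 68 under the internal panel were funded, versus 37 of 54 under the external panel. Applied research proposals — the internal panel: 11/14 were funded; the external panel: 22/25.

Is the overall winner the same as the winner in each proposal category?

Yes

Infrastructure: the internal panel 79/284 = 27.8%, the external panel 124/308 = 40.3% → the external panel
Translational research: the internal panel 39/68 = 57.4%, the external panel 37/54 = 68.5% → the external panel
Applied research: the internal panel 11/14 = 78.6%, the external panel 22/25 = 88.0% → the external panel
Overall: the internal panel 129/366 = 35.2%, the external panel 183/387 = 47.3% → the external panel
The external panel wins overall and in every proposal group — no reversal.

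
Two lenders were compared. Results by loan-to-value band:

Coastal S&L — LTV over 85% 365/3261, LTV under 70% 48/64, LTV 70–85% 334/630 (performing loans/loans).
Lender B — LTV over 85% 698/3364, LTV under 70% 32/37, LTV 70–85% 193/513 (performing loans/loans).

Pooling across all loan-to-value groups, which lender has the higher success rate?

Lender B

LTV over 85%: Coastal S&L 365/3261 = 11.2%, Lender B 698/3364 = 20.7% → Lender B
LTV under 70%: Coastal S&L 48/64 = 75.0%, Lender B 32/37 = 86.5% → Lender B
LTV 70–85%: Coastal S&L 334/630 = 53.0%, Lender B 193/513 = 37.6% → Coastal S&L
Overall: Coastal S&L 747/3955 = 18.9%, Lender B 923/3914 = 23.6% → Lender B
(Neither sweeps every loan-to-value group, but Lender B has the higher pooled rate.)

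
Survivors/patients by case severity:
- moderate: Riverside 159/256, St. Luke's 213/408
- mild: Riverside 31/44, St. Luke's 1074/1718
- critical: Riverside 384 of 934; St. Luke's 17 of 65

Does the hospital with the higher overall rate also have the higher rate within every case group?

Moderate: Riverside 159/256 = 62.1%, St. Luke's 213/408 = 52.2% → Riverside
Mild: Riverside 31/44 = 70.5%, St. Luke's 1074/1718 = 62.5% → Riverside
Critical: Riverside 384/934 = 41.1%, St. Luke's 17/65 = 26.2% → Riverside
Overall: Riverside 574/1234 = 46.5%, St. Luke's 1304/2191 = 59.5% → St. Luke's
Riverside wins each case group but St. Luke's wins overall — the comparison reverses. Riverside's patients skew toward critical, which has a lower base rate.

No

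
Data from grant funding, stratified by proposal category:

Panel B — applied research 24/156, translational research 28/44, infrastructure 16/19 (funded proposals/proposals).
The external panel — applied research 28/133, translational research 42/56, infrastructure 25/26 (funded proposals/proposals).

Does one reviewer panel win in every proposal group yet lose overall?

Applied research: Panel B 24/156 = 15.4%, the external panel 28/133 = 21.1% → the external panel
Translational research: Panel B 28/44 = 63.6%, the external panel 42/56 = 75.0% → the external panel
Infrastructure: Panel B 16/19 = 84.2%, the external panel 25/26 = 96.2% → the external panel
Overall: Panel B 68/219 = 31.1%, the external panel 95/215 = 44.2% → the external panel
The external panel wins overall and in every proposal group — no reversal.

No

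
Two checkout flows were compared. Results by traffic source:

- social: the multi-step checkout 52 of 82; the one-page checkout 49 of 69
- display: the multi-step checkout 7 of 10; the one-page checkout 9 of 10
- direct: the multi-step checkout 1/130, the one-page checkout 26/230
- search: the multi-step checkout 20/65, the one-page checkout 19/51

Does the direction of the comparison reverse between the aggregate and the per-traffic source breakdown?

No

Social: the multi-step checkout 52/82 = 63.4%, the one-page checkout 49/69 = 71.0% → the one-page checkout
Display: the multi-step checkout 7/10 = 70.0%, the one-page checkout 9/10 = 90.0% → the one-page checkout
Direct: the multi-step checkout 1/130 = 0.8%, the one-page checkout 26/230 = 11.3% → the one-page checkout
Search: the multi-step checkout 20/65 = 30.8%, the one-page checkout 19/51 = 37.3% → the one-page checkout
Overall: the multi-step checkout 80/287 = 27.9%, the one-page checkout 103/360 = 28.6% → the one-page checkout
The one-page checkout wins overall and in every traffic group — no reversal.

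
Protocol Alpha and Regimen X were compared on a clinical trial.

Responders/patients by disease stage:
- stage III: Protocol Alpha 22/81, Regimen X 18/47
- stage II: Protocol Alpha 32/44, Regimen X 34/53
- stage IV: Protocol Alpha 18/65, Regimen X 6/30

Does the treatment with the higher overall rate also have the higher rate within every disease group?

Stage III: Protocol Alpha 22/81 = 27.2%, Regimen X 18/47 = 38.3% → Regimen X
Stage II: Protocol Alpha 32/44 = 72.7%, Regimen X 34/53 = 64.2% → Protocol Alpha
Stage IV: Protocol Alpha 18/65 = 27.7%, Regimen X 6/30 = 20.0% → Protocol Alpha
Overall: Protocol Alpha 72/190 = 37.9%, Regimen X 58/130 = 44.6% → Regimen X
Neither sweeps: Protocol Alpha wins 2 of 3 groups, Regimen X wins 1. Regimen X wins overall but not every group — no Simpson reversal.

No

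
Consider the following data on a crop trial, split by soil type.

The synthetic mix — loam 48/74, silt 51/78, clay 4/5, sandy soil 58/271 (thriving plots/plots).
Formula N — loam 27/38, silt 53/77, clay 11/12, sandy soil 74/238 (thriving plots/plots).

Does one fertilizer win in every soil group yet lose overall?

No

Loam: the synthetic mix 48/74 = 64.9%, Formula N 27/38 = 71.1% → Formula N
Silt: the synthetic mix 51/78 = 65.4%, Formula N 53/77 = 68.8% → Formula N
Clay: the synthetic mix 4/5 = 80.0%, Formula N 11/12 = 91.7% → Formula N
Sandy soil: the synthetic mix 58/271 = 21.4%, Formula N 74/238 = 31.1% → Formula N
Overall: the synthetic mix 161/428 = 37.6%, Formula N 165/365 = 45.2% → Formula N
Formula N wins overall and in every soil group — no reversal.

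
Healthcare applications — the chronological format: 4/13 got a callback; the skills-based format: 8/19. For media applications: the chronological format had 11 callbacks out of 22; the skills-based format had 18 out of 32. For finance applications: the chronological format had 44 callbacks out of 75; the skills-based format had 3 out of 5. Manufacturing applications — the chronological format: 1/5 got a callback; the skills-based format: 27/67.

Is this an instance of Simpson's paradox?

Healthcare: the chronological format 4/13 = 30.8%, the skills-based format 8/19 = 42.1% → the skills-based format
Media: the chronological format 11/22 = 50.0%, the skills-based format 18/32 = 56.2% → the skills-based format
Finance: the chronological format 44/75 = 58.7%, the skills-based format 3/5 = 60.0% → the skills-based format
Manufacturing: the chronological format 1/5 = 20.0%, the skills-based format 27/67 = 40.3% → the skills-based format
Overall: the chronological format 60/115 = 52.2%, the skills-based format 56/123 = 45.5% → the chronological format
The skills-based format wins each industry group but the chronological format wins overall — the comparison reverses. The skills-based format's applications skew toward manufacturing, which has a lower base rate.

Yes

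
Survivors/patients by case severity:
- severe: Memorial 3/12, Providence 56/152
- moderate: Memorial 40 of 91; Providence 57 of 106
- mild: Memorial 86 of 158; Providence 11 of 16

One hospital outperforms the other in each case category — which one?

Providence

Severe: Memorial 3/12 = 25.0%, Providence 56/152 = 36.8% → Providence
Moderate: Memorial 40/91 = 44.0%, Providence 57/106 = 53.8% → Providence
Mild: Memorial 86/158 = 54.4%, Providence 11/16 = 68.8% → Providence
Providence has the higher rate in all 3 groups.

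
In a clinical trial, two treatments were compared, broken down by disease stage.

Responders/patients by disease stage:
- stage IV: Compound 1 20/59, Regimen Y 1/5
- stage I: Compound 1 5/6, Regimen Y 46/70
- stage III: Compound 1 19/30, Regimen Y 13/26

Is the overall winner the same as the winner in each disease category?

No

Stage IV: Compound 1 20/59 = 33.9%, Regimen Y 1/5 = 20.0% → Compound 1
Stage I: Compound 1 5/6 = 83.3%, Regimen Y 46/70 = 65.7% → Compound 1
Stage III: Compound 1 19/30 = 63.3%, Regimen Y 13/26 = 50.0% → Compound 1
Overall: Compound 1 44/95 = 46.3%, Regimen Y 60/101 = 59.4% → Regimen Y
Compound 1 wins each disease group but Regimen Y wins overall — the comparison reverses. Compound 1's patients skew toward stage IV, which has a lower base rate.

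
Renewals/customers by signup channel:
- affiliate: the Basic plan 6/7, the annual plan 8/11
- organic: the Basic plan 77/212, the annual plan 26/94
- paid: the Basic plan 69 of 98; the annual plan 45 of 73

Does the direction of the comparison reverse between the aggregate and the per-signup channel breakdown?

No

Affiliate: the Basic plan 6/7 = 85.7%, the annual plan 8/11 = 72.7% → the Basic plan
Organic: the Basic plan 77/212 = 36.3%, the annual plan 26/94 = 27.7% → the Basic plan
Paid: the Basic plan 69/98 = 70.4%, the annual plan 45/73 = 61.6% → the Basic plan
Overall: the Basic plan 152/317 = 47.9%, the annual plan 79/178 = 44.4% → the Basic plan
The Basic plan wins overall and in every signup group — no reversal.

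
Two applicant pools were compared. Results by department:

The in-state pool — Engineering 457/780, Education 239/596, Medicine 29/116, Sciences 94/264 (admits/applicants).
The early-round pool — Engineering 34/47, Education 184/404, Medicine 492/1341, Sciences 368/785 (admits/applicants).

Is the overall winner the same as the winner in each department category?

Engineering: the in-state pool 457/780 = 58.6%, the early-round pool 34/47 = 72.3% → the early-round pool
Education: the in-state pool 239/596 = 40.1%, the early-round pool 184/404 = 45.5% → the early-round pool
Medicine: the in-state pool 29/116 = 25.0%, the early-round pool 492/1341 = 36.7% → the early-round pool
Sciences: the in-state pool 94/264 = 35.6%, the early-round pool 368/785 = 46.9% → the early-round pool
Overall: the in-state pool 819/1756 = 46.6%, the early-round pool 1078/2577 = 41.8% → the in-state pool
The early-round pool wins each department group but the in-state pool wins overall — the comparison reverses. The early-round pool's applicants skew toward Medicine, which has a lower base rate.

No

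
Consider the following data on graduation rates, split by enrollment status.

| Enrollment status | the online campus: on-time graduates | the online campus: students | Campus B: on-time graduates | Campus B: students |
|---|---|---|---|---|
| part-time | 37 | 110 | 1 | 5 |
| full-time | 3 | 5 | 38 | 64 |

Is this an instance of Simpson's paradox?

Part-time: the online campus 37/110 = 33.6%, Campus B 1/5 = 20.0% → the online campus
Full-time: the online campus 3/5 = 60.0%, Campus B 38/64 = 59.4% → the online campus
Overall: the online campus 40/115 = 34.8%, Campus B 39/69 = 56.5% → Campus B
The online campus wins each enrollment group but Campus B wins overall — the comparison reverses. The online campus's students skew toward part-time, which has a lower base rate.

Yes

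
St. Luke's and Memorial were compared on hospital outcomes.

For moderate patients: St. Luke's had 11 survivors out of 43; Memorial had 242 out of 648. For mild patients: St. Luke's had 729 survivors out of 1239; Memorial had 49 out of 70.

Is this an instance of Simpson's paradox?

Moderate: St. Luke's 11/43 = 25.6%, Memorial 242/648 = 37.3% → Memorial
Mild: St. Luke's 729/1239 = 58.8%, Memorial 49/70 = 70.0% → Memorial
Overall: St. Luke's 740/1282 = 57.7%, Memorial 291/718 = 40.5% → St. Luke's
Memorial wins each case group but St. Luke's wins overall — the comparison reverses. Memorial's patients skew toward moderate, which has a lower base rate.

Yes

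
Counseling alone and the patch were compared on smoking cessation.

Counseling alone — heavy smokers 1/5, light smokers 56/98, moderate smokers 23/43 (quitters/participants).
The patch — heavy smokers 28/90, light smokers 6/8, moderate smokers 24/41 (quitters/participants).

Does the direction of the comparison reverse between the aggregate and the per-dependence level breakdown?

Heavy smokers: counseling alone 1/5 = 20.0%, the patch 28/90 = 31.1% → the patch
Light smokers: counseling alone 56/98 = 57.1%, the patch 6/8 = 75.0% → the patch
Moderate smokers: counseling alone 23/43 = 53.5%, the patch 24/41 = 58.5% → the patch
Overall: counseling alone 80/146 = 54.8%, the patch 58/139 = 41.7% → counseling alone
The patch wins each dependence group but counseling alone wins overall — the comparison reverses. The patch's participants skew toward heavy smokers, which has a lower base rate.

Yes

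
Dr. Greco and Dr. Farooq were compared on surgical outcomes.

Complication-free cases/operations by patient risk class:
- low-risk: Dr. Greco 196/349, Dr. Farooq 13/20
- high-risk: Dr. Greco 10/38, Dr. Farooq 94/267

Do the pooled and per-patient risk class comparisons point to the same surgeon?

No

Low-risk: Dr. Greco 196/349 = 56.2%, Dr. Farooq 13/20 = 65.0% → Dr. Farooq
High-risk: Dr. Greco 10/38 = 26.3%, Dr. Farooq 94/267 = 35.2% → Dr. Farooq
Overall: Dr. Greco 206/387 = 53.2%, Dr. Farooq 107/287 = 37.3% → Dr. Greco
Dr. Farooq wins each patient risk group but Dr. Greco wins overall — the comparison reverses. Dr. Farooq's operations skew toward high-risk, which has a lower base rate.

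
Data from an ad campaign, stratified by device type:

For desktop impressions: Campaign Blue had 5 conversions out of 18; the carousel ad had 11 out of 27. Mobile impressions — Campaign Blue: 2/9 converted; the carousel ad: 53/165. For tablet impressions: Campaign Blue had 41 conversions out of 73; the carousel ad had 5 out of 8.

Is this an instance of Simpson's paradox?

Yes

Desktop: Campaign Blue 5/18 = 27.8%, the carousel ad 11/27 = 40.7% → the carousel ad
Mobile: Campaign Blue 2/9 = 22.2%, the carousel ad 53/165 = 32.1% → the carousel ad
Tablet: Campaign Blue 41/73 = 56.2%, the carousel ad 5/8 = 62.5% → the carousel ad
Overall: Campaign Blue 48/100 = 48.0%, the carousel ad 69/200 = 34.5% → Campaign Blue
The carousel ad wins each device group but Campaign Blue wins overall — the comparison reverses. The carousel ad's impressions skew toward mobile, which has a lower base rate.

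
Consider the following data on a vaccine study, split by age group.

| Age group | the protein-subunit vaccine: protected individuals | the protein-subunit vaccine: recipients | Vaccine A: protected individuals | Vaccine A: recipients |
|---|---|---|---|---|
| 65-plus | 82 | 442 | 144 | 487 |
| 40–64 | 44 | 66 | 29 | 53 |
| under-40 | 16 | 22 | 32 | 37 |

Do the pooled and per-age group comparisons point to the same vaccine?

65-plus: the protein-subunit vaccine 82/442 = 18.6%, Vaccine A 144/487 = 29.6% → Vaccine A
40–64: the protein-subunit vaccine 44/66 = 66.7%, Vaccine A 29/53 = 54.7% → the protein-subunit vaccine
Under-40: the protein-subunit vaccine 16/22 = 72.7%, Vaccine A 32/37 = 86.5% → Vaccine A
Overall: the protein-subunit vaccine 142/530 = 26.8%, Vaccine A 205/577 = 35.5% → Vaccine A
Neither sweeps: the protein-subunit vaccine wins 1 of 3 groups, Vaccine A wins 2. Vaccine A wins overall but not every group — no Simpson reversal.

No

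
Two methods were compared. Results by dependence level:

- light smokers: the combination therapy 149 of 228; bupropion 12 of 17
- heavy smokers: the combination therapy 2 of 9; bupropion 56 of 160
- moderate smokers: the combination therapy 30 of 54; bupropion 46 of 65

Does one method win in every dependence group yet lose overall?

Light smokers: the combination therapy 149/228 = 65.4%, bupropion 12/17 = 70.6% → bupropion
Heavy smokers: the combination therapy 2/9 = 22.2%, bupropion 56/160 = 35.0% → bupropion
Moderate smokers: the combination therapy 30/54 = 55.6%, bupropion 46/65 = 70.8% → bupropion
Overall: the combination therapy 181/291 = 62.2%, bupropion 114/242 = 47.1% → the combination therapy
Bupropion wins each dependence group but the combination therapy wins overall — the comparison reverses. Bupropion's participants skew toward heavy smokers, which has a lower base rate.

Yes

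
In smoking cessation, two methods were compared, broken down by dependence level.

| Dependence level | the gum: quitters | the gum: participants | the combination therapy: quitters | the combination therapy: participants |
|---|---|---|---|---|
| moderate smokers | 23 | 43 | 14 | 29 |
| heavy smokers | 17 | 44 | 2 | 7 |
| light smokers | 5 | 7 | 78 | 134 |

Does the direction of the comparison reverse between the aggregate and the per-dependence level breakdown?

Yes

Moderate smokers: the gum 23/43 = 53.5%, the combination therapy 14/29 = 48.3% → the gum
Heavy smokers: the gum 17/44 = 38.6%, the combination therapy 2/7 = 28.6% → the gum
Light smokers: the gum 5/7 = 71.4%, the combination therapy 78/134 = 58.2% → the gum
Overall: the gum 45/94 = 47.9%, the combination therapy 94/170 = 55.3% → the combination therapy
The gum wins each dependence group but the combination therapy wins overall — the comparison reverses. The gum's participants skew toward heavy smokers, which has a lower base rate.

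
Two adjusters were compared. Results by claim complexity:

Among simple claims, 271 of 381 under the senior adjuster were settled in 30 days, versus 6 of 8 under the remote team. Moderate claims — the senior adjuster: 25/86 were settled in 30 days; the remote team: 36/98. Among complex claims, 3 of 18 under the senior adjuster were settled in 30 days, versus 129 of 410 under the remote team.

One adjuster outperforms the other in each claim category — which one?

the remote team

Simple: the senior adjuster 271/381 = 71.1%, the remote team 6/8 = 75.0% → the remote team
Moderate: the senior adjuster 25/86 = 29.1%, the remote team 36/98 = 36.7% → the remote team
Complex: the senior adjuster 3/18 = 16.7%, the remote team 129/410 = 31.5% → the remote team
The remote team has the higher rate in all 3 groups.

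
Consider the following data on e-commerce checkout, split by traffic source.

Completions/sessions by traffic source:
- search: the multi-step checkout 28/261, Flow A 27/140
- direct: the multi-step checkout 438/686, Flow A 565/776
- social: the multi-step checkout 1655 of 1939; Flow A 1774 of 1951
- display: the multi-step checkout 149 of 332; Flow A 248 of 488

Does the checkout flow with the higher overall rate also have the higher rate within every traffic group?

Search: the multi-step checkout 28/261 = 10.7%, Flow A 27/140 = 19.3% → Flow A
Direct: the multi-step checkout 438/686 = 63.8%, Flow A 565/776 = 72.8% → Flow A
Social: the multi-step checkout 1655/1939 = 85.4%, Flow A 1774/1951 = 90.9% → Flow A
Display: the multi-step checkout 149/332 = 44.9%, Flow A 248/488 = 50.8% → Flow A
Overall: the multi-step checkout 2270/3218 = 70.5%, Flow A 2614/3355 = 77.9% → Flow A
Flow A wins overall and in every traffic group — no reversal.

Yes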